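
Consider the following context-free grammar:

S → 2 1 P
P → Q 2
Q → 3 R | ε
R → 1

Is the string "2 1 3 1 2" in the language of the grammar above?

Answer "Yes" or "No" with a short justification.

Yes - a valid derivation exists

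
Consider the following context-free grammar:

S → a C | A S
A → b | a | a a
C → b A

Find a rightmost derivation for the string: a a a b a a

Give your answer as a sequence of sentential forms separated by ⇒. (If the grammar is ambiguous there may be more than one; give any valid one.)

S ⇒ A S ⇒ A a C ⇒ A a b A ⇒ A a b a a ⇒ a a a b a a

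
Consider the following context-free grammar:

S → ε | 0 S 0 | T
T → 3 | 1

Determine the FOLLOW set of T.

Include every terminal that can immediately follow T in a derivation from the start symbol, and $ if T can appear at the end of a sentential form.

We compute FOLLOW(T) using the standard algorithm.
FOLLOW(S) starts with {$}.
FIRST(S) = {0, 1, 3, ε}
FIRST(T) = {1, 3}
FOLLOW(S) = {$, 0}
FOLLOW(T) = {$, 0}
Therefore, FOLLOW(T) = {$, 0}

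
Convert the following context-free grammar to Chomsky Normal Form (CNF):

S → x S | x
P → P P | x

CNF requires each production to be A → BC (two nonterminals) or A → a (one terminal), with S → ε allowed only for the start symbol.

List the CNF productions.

TX → x; S → x; P → x; S → TX S; P → P P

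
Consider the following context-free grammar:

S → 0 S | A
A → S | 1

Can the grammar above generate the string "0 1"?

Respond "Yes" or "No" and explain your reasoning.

Yes - a valid derivation exists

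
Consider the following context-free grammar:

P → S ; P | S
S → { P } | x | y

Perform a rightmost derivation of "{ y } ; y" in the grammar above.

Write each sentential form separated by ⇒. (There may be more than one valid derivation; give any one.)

P ⇒ S ; P ⇒ S ; S ⇒ S ; y ⇒ { P } ; y ⇒ { S } ; y ⇒ { y } ; y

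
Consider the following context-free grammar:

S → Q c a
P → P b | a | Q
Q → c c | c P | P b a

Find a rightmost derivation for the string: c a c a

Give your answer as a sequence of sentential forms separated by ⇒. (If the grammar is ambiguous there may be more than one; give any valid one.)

S ⇒ Q c a ⇒ c P c a ⇒ c a c a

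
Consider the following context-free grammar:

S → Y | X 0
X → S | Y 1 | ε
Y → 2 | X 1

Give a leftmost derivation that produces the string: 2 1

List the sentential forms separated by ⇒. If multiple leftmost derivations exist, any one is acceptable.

S ⇒ Y ⇒ X 1 ⇒ S 1 ⇒ Y 1 ⇒ 2 1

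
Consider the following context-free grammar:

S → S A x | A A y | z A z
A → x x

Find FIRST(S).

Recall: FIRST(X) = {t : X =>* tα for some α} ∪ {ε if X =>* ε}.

We compute FIRST(S) using the standard algorithm.
FIRST(A) = {x}
FIRST(S) = {x, z}
Therefore, FIRST(S) = {x, z}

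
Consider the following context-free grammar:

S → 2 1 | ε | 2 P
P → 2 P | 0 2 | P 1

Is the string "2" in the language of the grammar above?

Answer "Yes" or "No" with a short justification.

No - no valid derivation exists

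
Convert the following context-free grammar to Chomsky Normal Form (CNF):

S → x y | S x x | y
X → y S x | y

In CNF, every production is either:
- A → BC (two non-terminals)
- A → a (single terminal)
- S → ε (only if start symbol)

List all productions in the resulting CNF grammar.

TX → x; TY → y; S → y; X → y; S → TX TY; S → S X0; X0 → TX TX; X → TY X1; X1 → S TX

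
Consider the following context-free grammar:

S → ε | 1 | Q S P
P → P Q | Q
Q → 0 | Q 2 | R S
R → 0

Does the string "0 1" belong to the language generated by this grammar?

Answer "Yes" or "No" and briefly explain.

No - no valid derivation exists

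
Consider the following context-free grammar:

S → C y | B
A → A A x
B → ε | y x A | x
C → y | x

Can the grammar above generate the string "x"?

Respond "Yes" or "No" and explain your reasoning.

Yes - a valid derivation exists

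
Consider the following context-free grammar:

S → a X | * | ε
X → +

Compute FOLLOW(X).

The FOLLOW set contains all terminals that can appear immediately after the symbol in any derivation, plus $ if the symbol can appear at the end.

We compute FOLLOW(X) using the standard algorithm.
FOLLOW(S) starts with {$}.
FIRST(S) = {*, a, ε}
FIRST(X) = {+}
FOLLOW(S) = {$}
FOLLOW(X) = {$}
Therefore, FOLLOW(X) = {$}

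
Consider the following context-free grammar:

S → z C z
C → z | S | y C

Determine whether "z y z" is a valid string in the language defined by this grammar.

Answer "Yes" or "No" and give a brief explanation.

No - no valid derivation exists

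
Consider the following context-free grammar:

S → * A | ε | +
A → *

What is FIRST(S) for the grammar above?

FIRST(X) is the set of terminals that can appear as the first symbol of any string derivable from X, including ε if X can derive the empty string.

We compute FIRST(S) using the standard algorithm.
FIRST(A) = {*}
FIRST(S) = {*, +, ε}
Therefore, FIRST(S) = {*, +, ε}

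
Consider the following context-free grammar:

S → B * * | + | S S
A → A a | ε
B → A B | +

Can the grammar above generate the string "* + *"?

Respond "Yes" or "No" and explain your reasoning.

No - no valid derivation exists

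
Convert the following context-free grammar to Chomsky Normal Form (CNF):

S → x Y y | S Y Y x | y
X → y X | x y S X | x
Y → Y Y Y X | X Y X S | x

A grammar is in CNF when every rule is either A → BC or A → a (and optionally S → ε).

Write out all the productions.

TX → x; TY → y; S → y; X → x; Y → x; S → TX X0; X0 → Y TY; S → S X1; X1 → Y X2; X2 → Y TX; X → TY X; X → TX X3; X3 → TY X4; X4 → S X; Y → Y X5; X5 → Y X6; X6 → Y X; Y → X X7; X7 → Y X8; X8 → X S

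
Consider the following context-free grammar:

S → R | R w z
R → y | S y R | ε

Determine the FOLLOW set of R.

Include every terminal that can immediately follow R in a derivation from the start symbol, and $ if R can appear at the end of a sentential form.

We compute FOLLOW(R) using the standard algorithm.
FOLLOW(S) starts with {$}.
FIRST(R) = {w, y, ε}
FIRST(S) = {w, y, ε}
FOLLOW(R) = {$, w, y}
FOLLOW(S) = {$, y}
Therefore, FOLLOW(R) = {$, w, y}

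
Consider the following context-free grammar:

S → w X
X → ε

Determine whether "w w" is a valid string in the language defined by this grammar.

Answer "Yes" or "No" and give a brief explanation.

No - no valid derivation exists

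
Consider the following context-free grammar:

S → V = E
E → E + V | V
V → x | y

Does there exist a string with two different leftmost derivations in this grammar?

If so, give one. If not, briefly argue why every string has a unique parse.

No - every string in the language has a unique leftmost derivation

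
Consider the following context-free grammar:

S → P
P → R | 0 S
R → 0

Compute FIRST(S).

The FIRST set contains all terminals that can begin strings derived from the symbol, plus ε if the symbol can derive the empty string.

We compute FIRST(S) using the standard algorithm.
FIRST(P) = {0}
FIRST(R) = {0}
FIRST(S) = {0}
Therefore, FIRST(S) = {0}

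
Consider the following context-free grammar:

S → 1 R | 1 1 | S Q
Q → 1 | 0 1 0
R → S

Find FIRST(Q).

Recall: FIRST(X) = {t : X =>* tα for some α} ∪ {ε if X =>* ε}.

We compute FIRST(Q) using the standard algorithm.
FIRST(Q) = {0, 1}
FIRST(R) = {1}
FIRST(S) = {1}
Therefore, FIRST(Q) = {0, 1}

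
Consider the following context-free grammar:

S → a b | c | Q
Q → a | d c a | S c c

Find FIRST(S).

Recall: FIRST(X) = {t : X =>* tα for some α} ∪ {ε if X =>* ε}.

We compute FIRST(S) using the standard algorithm.
FIRST(Q) = {a, c, d}
FIRST(S) = {a, c, d}
Therefore, FIRST(S) = {a, c, d}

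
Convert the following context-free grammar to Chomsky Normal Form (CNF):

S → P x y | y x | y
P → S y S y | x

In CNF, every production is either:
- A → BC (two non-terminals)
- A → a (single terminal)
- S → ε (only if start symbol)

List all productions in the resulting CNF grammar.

TX → x; TY → y; S → y; P → x; S → P X0; X0 → TX TY; S → TY TX; P → S X1; X1 → TY X2; X2 → S TY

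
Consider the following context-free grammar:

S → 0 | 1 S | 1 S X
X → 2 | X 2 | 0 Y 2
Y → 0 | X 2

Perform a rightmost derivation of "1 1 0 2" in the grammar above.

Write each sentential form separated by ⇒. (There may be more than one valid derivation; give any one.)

S ⇒ 1 S ⇒ 1 1 S X ⇒ 1 1 S 2 ⇒ 1 1 0 2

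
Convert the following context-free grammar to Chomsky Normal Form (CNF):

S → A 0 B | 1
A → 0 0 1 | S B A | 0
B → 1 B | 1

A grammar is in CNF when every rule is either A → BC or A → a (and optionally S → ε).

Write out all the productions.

T0 → 0; S → 1; T1 → 1; A → 0; B → 1; S → A X0; X0 → T0 B; A → T0 X1; X1 → T0 T1; A → S X2; X2 → B A; B → T1 B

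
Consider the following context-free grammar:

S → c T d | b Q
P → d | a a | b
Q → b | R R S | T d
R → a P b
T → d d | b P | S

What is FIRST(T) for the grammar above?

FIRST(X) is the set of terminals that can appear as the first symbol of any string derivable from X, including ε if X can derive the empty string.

We compute FIRST(T) using the standard algorithm.
FIRST(P) = {a, b, d}
FIRST(Q) = {a, b, c, d}
FIRST(R) = {a}
FIRST(S) = {b, c}
FIRST(T) = {b, c, d}
Therefore, FIRST(T) = {b, c, d}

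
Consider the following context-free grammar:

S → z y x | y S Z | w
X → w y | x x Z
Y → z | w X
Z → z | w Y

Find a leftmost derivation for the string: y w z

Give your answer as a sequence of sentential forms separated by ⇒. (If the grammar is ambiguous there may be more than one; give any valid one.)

S ⇒ y S Z ⇒ y w Z ⇒ y w z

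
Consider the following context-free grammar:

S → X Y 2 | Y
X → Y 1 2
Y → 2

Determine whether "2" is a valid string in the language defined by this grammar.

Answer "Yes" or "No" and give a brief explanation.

Yes - a valid derivation exists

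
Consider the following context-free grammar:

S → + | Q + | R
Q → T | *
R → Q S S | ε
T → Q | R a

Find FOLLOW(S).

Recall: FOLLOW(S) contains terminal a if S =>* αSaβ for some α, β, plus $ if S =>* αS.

We compute FOLLOW(S) using the standard algorithm.
FOLLOW(S) starts with {$}.
FIRST(Q) = {*, a}
FIRST(R) = {*, a, ε}
FIRST(S) = {*, +, a, ε}
FIRST(T) = {*, a}
FOLLOW(Q) = {$, *, +, a}
FOLLOW(R) = {$, *, +, a}
FOLLOW(S) = {$, *, +, a}
FOLLOW(T) = {$, *, +, a}
Therefore, FOLLOW(S) = {$, *, +, a}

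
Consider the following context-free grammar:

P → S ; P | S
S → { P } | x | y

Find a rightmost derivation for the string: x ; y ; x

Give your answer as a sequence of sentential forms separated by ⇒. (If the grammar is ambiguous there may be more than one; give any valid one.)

P ⇒ S ; P ⇒ S ; S ; P ⇒ S ; S ; S ⇒ S ; S ; x ⇒ S ; y ; x ⇒ x ; y ; x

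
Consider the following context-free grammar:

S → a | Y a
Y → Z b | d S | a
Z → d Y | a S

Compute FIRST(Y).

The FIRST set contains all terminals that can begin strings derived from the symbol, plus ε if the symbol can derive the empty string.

We compute FIRST(Y) using the standard algorithm.
FIRST(S) = {a, d}
FIRST(Y) = {a, d}
FIRST(Z) = {a, d}
Therefore, FIRST(Y) = {a, d}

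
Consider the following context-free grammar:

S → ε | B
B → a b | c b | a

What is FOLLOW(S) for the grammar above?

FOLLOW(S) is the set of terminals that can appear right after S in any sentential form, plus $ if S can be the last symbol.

We compute FOLLOW(S) using the standard algorithm.
FOLLOW(S) starts with {$}.
FIRST(B) = {a, c}
FIRST(S) = {a, c, ε}
FOLLOW(B) = {$}
FOLLOW(S) = {$}
Therefore, FOLLOW(S) = {$}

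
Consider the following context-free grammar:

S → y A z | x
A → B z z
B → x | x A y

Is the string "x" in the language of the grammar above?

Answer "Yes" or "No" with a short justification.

Yes - a valid derivation exists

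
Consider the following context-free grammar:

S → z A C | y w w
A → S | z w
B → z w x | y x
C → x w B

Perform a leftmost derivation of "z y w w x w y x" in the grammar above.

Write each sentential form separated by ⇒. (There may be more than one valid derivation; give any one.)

S ⇒ z A C ⇒ z S C ⇒ z y w w C ⇒ z y w w x w B ⇒ z y w w x w y x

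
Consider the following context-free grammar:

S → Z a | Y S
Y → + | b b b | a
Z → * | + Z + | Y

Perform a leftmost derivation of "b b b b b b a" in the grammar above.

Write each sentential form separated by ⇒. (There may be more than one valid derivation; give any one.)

S ⇒ Y S ⇒ b b b S ⇒ b b b Z a ⇒ b b b Y a ⇒ b b b b b b a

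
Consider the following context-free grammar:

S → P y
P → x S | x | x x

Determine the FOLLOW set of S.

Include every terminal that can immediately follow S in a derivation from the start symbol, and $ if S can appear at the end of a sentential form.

We compute FOLLOW(S) using the standard algorithm.
FOLLOW(S) starts with {$}.
FIRST(P) = {x}
FIRST(S) = {x}
FOLLOW(P) = {y}
FOLLOW(S) = {$, y}
Therefore, FOLLOW(S) = {$, y}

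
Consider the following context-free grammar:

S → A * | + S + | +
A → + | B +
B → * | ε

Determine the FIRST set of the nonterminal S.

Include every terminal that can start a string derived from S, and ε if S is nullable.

We compute FIRST(S) using the standard algorithm.
FIRST(A) = {*, +}
FIRST(B) = {*, ε}
FIRST(S) = {*, +}
Therefore, FIRST(S) = {*, +}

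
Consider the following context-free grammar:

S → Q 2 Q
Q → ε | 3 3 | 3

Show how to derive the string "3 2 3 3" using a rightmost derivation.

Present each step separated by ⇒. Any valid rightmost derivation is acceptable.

S ⇒ Q 2 Q ⇒ Q 2 3 3 ⇒ 3 2 3 3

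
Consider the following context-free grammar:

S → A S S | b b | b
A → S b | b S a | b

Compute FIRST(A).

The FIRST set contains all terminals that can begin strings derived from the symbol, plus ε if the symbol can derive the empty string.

We compute FIRST(A) using the standard algorithm.
FIRST(A) = {b}
FIRST(S) = {b}
Therefore, FIRST(A) = {b}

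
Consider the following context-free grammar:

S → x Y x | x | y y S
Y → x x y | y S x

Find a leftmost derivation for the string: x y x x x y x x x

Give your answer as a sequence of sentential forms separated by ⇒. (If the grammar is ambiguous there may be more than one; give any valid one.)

S ⇒ x Y x ⇒ x y S x x ⇒ x y x Y x x x ⇒ x y x x x y x x x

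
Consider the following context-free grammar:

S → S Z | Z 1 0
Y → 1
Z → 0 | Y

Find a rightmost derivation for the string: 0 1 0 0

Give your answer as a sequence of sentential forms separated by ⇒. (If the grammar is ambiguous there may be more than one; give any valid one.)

S ⇒ S Z ⇒ S 0 ⇒ Z 1 0 0 ⇒ 0 1 0 0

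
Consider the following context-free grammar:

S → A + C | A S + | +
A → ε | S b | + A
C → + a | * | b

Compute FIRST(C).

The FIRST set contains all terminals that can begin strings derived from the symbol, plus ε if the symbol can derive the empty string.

We compute FIRST(C) using the standard algorithm.
FIRST(A) = {+, ε}
FIRST(C) = {*, +, b}
FIRST(S) = {+}
Therefore, FIRST(C) = {*, +, b}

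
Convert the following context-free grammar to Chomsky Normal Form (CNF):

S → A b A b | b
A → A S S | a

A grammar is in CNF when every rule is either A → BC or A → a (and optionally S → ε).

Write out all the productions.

TB → b; S → b; A → a; S → A X0; X0 → TB X1; X1 → A TB; A → A X2; X2 → S S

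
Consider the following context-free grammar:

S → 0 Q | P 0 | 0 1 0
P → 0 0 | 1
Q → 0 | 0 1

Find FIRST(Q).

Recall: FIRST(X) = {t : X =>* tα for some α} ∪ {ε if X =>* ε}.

We compute FIRST(Q) using the standard algorithm.
FIRST(P) = {0, 1}
FIRST(Q) = {0}
FIRST(S) = {0, 1}
Therefore, FIRST(Q) = {0}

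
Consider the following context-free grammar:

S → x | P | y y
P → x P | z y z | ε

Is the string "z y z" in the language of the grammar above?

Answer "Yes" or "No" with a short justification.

Yes - a valid derivation exists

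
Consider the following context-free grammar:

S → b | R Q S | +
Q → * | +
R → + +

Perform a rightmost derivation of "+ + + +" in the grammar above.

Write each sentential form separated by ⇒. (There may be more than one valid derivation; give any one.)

S ⇒ R Q S ⇒ R Q + ⇒ R + + ⇒ + + + +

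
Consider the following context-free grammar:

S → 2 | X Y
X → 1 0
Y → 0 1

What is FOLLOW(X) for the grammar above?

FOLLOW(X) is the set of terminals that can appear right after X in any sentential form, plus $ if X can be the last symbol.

We compute FOLLOW(X) using the standard algorithm.
FOLLOW(S) starts with {$}.
FIRST(S) = {1, 2}
FIRST(X) = {1}
FIRST(Y) = {0}
FOLLOW(S) = {$}
FOLLOW(X) = {0}
FOLLOW(Y) = {$}
Therefore, FOLLOW(X) = {0}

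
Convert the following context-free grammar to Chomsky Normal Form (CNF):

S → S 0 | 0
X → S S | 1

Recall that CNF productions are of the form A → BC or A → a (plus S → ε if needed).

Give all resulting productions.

T0 → 0; S → 0; X → 1; S → S T0; X → S S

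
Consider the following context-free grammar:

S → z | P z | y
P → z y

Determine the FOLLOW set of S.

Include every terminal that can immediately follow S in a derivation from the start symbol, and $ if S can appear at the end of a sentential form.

We compute FOLLOW(S) using the standard algorithm.
FOLLOW(S) starts with {$}.
FIRST(P) = {z}
FIRST(S) = {y, z}
FOLLOW(P) = {z}
FOLLOW(S) = {$}
Therefore, FOLLOW(S) = {$}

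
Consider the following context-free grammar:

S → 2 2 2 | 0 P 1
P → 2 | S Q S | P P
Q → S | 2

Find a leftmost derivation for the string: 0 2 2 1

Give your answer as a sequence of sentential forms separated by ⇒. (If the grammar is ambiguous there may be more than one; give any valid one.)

S ⇒ 0 P 1 ⇒ 0 P P 1 ⇒ 0 2 P 1 ⇒ 0 2 2 1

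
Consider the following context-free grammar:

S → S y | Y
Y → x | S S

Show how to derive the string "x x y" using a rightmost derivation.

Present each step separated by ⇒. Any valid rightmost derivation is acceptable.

S ⇒ S y ⇒ Y y ⇒ S S y ⇒ S Y y ⇒ S x y ⇒ Y x y ⇒ x x y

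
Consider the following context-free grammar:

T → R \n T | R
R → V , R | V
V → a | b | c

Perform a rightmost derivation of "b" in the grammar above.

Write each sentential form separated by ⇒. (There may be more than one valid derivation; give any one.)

T ⇒ R ⇒ V ⇒ b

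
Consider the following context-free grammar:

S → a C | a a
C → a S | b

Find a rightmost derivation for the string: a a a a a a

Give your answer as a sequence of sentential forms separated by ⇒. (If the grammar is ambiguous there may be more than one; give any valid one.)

S ⇒ a C ⇒ a a S ⇒ a a a C ⇒ a a a a S ⇒ a a a a a a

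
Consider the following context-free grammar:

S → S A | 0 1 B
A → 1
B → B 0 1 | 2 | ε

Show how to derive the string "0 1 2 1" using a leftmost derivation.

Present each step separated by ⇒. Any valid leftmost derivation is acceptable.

S ⇒ S A ⇒ 0 1 B A ⇒ 0 1 2 A ⇒ 0 1 2 1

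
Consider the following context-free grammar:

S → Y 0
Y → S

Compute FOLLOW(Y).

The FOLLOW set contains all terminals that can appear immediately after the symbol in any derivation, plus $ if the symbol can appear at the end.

We compute FOLLOW(Y) using the standard algorithm.
FOLLOW(S) starts with {$}.
FIRST(S) = {}
FIRST(Y) = {}
FOLLOW(S) = {$, 0}
FOLLOW(Y) = {0}
Therefore, FOLLOW(Y) = {0}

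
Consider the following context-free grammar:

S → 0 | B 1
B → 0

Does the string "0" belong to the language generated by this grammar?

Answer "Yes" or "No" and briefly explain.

Yes - a valid derivation exists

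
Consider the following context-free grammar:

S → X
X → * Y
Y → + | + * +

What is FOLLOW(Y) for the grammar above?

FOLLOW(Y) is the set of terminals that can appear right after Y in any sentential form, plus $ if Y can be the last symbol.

We compute FOLLOW(Y) using the standard algorithm.
FOLLOW(S) starts with {$}.
FIRST(S) = {*}
FIRST(X) = {*}
FIRST(Y) = {+}
FOLLOW(S) = {$}
FOLLOW(X) = {$}
FOLLOW(Y) = {$}
Therefore, FOLLOW(Y) = {$}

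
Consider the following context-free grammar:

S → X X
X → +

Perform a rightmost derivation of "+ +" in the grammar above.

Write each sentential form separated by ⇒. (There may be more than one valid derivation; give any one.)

S ⇒ X X ⇒ X + ⇒ + +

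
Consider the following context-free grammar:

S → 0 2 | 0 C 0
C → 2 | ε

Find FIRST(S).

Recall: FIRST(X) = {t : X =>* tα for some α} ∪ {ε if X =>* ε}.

We compute FIRST(S) using the standard algorithm.
FIRST(C) = {2, ε}
FIRST(S) = {0}
Therefore, FIRST(S) = {0}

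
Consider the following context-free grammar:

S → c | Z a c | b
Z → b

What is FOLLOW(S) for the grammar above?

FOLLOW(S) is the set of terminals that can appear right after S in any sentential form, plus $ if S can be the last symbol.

We compute FOLLOW(S) using the standard algorithm.
FOLLOW(S) starts with {$}.
FIRST(S) = {b, c}
FIRST(Z) = {b}
FOLLOW(S) = {$}
FOLLOW(Z) = {a}
Therefore, FOLLOW(S) = {$}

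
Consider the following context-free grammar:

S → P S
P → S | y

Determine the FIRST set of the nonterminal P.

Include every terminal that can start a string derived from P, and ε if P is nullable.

We compute FIRST(P) using the standard algorithm.
FIRST(P) = {y}
FIRST(S) = {y}
Therefore, FIRST(P) = {y}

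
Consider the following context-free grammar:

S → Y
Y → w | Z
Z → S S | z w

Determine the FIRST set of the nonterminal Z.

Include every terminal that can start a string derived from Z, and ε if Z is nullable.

We compute FIRST(Z) using the standard algorithm.
FIRST(S) = {w, z}
FIRST(Y) = {w, z}
FIRST(Z) = {w, z}
Therefore, FIRST(Z) = {w, z}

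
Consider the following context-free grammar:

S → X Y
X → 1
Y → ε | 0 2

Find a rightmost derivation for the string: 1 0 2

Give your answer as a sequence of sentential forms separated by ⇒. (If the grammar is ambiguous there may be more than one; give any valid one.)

S ⇒ X Y ⇒ X 0 2 ⇒ 1 0 2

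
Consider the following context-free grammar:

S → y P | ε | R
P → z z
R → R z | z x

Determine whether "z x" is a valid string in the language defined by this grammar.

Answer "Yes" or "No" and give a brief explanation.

Yes - a valid derivation exists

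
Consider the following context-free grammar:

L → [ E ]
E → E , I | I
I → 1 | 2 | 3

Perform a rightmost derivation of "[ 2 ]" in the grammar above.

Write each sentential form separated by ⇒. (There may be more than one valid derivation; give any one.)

L ⇒ [ E ] ⇒ [ I ] ⇒ [ 2 ]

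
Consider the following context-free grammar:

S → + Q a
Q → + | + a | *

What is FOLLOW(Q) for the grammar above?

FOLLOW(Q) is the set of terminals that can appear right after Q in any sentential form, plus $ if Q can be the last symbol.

We compute FOLLOW(Q) using the standard algorithm.
FOLLOW(S) starts with {$}.
FIRST(Q) = {*, +}
FIRST(S) = {+}
FOLLOW(Q) = {a}
FOLLOW(S) = {$}
Therefore, FOLLOW(Q) = {a}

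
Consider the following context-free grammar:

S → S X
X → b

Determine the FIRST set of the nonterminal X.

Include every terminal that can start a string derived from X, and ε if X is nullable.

We compute FIRST(X) using the standard algorithm.
FIRST(S) = {}
FIRST(X) = {b}
Therefore, FIRST(X) = {b}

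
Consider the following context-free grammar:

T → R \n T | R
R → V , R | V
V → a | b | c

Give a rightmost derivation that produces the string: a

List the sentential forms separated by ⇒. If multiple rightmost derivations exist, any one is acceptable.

T ⇒ R ⇒ V ⇒ a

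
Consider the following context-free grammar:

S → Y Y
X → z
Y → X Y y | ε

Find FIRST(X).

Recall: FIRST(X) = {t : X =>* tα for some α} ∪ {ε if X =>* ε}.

We compute FIRST(X) using the standard algorithm.
FIRST(S) = {z, ε}
FIRST(X) = {z}
FIRST(Y) = {z, ε}
Therefore, FIRST(X) = {z}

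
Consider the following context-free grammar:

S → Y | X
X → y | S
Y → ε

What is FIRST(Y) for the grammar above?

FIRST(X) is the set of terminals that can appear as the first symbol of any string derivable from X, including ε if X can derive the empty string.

We compute FIRST(Y) using the standard algorithm.
FIRST(S) = {y, ε}
FIRST(X) = {y, ε}
FIRST(Y) = {ε}
Therefore, FIRST(Y) = {ε}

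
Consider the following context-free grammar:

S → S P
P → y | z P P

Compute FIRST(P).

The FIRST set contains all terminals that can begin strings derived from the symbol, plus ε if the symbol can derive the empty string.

We compute FIRST(P) using the standard algorithm.
FIRST(P) = {y, z}
FIRST(S) = {}
Therefore, FIRST(P) = {y, z}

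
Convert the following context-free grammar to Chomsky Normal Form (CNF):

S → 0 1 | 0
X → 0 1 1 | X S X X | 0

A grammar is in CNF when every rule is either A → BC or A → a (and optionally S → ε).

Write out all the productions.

T0 → 0; T1 → 1; S → 0; X → 0; S → T0 T1; X → T0 X0; X0 → T1 T1; X → X X1; X1 → S X2; X2 → X X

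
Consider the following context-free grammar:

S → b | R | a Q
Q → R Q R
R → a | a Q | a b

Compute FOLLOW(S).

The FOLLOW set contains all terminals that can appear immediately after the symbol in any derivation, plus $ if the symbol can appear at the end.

We compute FOLLOW(S) using the standard algorithm.
FOLLOW(S) starts with {$}.
FIRST(Q) = {a}
FIRST(R) = {a}
FIRST(S) = {a, b}
FOLLOW(Q) = {$, a}
FOLLOW(R) = {$, a}
FOLLOW(S) = {$}
Therefore, FOLLOW(S) = {$}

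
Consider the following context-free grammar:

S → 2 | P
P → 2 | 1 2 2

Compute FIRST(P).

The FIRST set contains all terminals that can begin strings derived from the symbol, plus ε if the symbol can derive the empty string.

We compute FIRST(P) using the standard algorithm.
FIRST(P) = {1, 2}
FIRST(S) = {1, 2}
Therefore, FIRST(P) = {1, 2}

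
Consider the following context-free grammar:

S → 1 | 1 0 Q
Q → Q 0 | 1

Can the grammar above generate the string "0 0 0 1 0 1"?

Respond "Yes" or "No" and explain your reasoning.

No - no valid derivation exists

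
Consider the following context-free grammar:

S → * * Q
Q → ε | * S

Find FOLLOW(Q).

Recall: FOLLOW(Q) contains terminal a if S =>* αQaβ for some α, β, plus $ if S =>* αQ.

We compute FOLLOW(Q) using the standard algorithm.
FOLLOW(S) starts with {$}.
FIRST(Q) = {*, ε}
FIRST(S) = {*}
FOLLOW(Q) = {$}
FOLLOW(S) = {$}
Therefore, FOLLOW(Q) = {$}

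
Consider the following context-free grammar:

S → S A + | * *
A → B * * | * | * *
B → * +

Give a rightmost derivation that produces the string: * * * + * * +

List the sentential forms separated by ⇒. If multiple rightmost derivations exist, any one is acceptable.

S ⇒ S A + ⇒ S B * * + ⇒ S * + * * + ⇒ * * * + * * +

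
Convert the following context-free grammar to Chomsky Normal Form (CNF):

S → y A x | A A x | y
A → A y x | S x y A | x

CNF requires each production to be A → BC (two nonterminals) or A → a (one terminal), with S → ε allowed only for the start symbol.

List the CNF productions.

TY → y; TX → x; S → y; A → x; S → TY X0; X0 → A TX; S → A X1; X1 → A TX; A → A X2; X2 → TY TX; A → S X3; X3 → TX X4; X4 → TY A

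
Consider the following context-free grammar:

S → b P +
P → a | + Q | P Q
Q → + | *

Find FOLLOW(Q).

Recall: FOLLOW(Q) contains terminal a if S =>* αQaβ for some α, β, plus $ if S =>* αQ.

We compute FOLLOW(Q) using the standard algorithm.
FOLLOW(S) starts with {$}.
FIRST(P) = {+, a}
FIRST(Q) = {*, +}
FIRST(S) = {b}
FOLLOW(P) = {*, +}
FOLLOW(Q) = {*, +}
FOLLOW(S) = {$}
Therefore, FOLLOW(Q) = {*, +}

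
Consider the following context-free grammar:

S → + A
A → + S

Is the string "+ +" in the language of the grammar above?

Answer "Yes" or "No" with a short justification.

No - no valid derivation exists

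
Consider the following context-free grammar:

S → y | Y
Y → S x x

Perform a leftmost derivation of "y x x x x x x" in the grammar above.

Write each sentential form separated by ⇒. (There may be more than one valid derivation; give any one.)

S ⇒ Y ⇒ S x x ⇒ Y x x ⇒ S x x x x ⇒ Y x x x x ⇒ S x x x x x x ⇒ y x x x x x x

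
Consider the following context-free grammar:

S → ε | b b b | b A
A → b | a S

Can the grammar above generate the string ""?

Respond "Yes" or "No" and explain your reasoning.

Yes - a valid derivation exists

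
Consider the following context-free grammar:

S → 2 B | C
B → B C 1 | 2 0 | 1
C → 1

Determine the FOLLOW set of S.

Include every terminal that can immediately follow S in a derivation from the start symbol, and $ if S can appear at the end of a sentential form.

We compute FOLLOW(S) using the standard algorithm.
FOLLOW(S) starts with {$}.
FIRST(B) = {1, 2}
FIRST(C) = {1}
FIRST(S) = {1, 2}
FOLLOW(B) = {$, 1}
FOLLOW(C) = {$, 1}
FOLLOW(S) = {$}
Therefore, FOLLOW(S) = {$}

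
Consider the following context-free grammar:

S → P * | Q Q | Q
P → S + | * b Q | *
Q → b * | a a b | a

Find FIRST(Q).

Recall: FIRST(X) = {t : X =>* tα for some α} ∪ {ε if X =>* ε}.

We compute FIRST(Q) using the standard algorithm.
FIRST(P) = {*, a, b}
FIRST(Q) = {a, b}
FIRST(S) = {*, a, b}
Therefore, FIRST(Q) = {a, b}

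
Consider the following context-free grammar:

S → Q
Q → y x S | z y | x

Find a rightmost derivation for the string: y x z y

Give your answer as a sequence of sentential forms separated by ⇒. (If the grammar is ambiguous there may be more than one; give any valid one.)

S ⇒ Q ⇒ y x S ⇒ y x Q ⇒ y x z y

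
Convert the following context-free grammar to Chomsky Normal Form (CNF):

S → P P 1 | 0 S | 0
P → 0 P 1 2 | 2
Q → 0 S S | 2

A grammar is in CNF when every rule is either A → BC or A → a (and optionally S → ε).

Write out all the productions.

T1 → 1; T0 → 0; S → 0; T2 → 2; P → 2; Q → 2; S → P X0; X0 → P T1; S → T0 S; P → T0 X1; X1 → P X2; X2 → T1 T2; Q → T0 X3; X3 → S S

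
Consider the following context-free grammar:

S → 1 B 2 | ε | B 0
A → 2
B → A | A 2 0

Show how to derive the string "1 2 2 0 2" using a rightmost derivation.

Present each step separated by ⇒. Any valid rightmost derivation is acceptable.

S ⇒ 1 B 2 ⇒ 1 A 2 0 2 ⇒ 1 2 2 0 2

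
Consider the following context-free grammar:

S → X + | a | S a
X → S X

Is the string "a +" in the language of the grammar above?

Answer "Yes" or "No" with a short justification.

No - no valid derivation exists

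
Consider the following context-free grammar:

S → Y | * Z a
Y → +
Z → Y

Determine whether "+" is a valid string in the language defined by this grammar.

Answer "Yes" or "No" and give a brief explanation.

Yes - a valid derivation exists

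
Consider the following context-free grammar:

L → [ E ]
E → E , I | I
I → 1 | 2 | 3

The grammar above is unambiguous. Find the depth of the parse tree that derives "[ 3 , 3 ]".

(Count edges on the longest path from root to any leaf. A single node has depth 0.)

4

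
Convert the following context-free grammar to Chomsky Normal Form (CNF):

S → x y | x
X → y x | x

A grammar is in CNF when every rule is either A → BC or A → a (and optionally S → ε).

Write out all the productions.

TX → x; TY → y; S → x; X → x; S → TX TY; X → TY TX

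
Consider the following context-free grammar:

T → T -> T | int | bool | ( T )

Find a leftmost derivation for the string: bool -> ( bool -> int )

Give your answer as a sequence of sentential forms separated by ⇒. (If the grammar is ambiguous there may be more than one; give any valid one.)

T ⇒ T -> T ⇒ bool -> T ⇒ bool -> ( T ) ⇒ bool -> ( T -> T ) ⇒ bool -> ( bool -> T ) ⇒ bool -> ( bool -> int )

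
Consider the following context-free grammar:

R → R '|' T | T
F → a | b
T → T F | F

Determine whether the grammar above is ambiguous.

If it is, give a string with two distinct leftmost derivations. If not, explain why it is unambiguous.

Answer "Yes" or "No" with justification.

No - the grammar is unambiguous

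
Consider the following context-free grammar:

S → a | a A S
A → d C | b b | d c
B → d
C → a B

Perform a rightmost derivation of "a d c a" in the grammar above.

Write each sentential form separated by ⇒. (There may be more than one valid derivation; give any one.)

S ⇒ a A S ⇒ a A a ⇒ a d c a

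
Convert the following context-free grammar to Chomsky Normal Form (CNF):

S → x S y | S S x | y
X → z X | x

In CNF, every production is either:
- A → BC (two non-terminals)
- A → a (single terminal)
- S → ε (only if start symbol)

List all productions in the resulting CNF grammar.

TX → x; TY → y; S → y; TZ → z; X → x; S → TX X0; X0 → S TY; S → S X1; X1 → S TX; X → TZ X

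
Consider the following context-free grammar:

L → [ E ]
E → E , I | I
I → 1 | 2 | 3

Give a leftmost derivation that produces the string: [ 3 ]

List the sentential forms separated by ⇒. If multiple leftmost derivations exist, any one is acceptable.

L ⇒ [ E ] ⇒ [ I ] ⇒ [ 3 ]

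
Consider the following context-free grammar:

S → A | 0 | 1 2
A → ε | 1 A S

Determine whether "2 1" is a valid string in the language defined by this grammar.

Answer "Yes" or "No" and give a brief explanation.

No - no valid derivation exists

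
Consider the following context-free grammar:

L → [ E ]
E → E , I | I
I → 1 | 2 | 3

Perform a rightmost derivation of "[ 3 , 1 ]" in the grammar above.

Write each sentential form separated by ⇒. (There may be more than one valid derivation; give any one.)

L ⇒ [ E ] ⇒ [ E , I ] ⇒ [ E , 1 ] ⇒ [ I , 1 ] ⇒ [ 3 , 1 ]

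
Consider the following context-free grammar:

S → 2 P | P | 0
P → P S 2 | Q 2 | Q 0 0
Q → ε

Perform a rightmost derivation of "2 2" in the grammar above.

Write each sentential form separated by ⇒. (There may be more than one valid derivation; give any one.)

S ⇒ 2 P ⇒ 2 Q 2 ⇒ 2 2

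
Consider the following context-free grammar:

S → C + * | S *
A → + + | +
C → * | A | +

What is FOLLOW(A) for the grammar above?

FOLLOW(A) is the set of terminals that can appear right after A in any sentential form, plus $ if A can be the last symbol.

We compute FOLLOW(A) using the standard algorithm.
FOLLOW(S) starts with {$}.
FIRST(A) = {+}
FIRST(C) = {*, +}
FIRST(S) = {*, +}
FOLLOW(A) = {+}
FOLLOW(C) = {+}
FOLLOW(S) = {$, *}
Therefore, FOLLOW(A) = {+}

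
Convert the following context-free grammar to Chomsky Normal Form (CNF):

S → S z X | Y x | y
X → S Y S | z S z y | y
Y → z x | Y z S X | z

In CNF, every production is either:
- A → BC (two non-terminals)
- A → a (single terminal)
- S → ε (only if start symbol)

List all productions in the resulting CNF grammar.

TZ → z; TX → x; S → y; TY → y; X → y; Y → z; S → S X0; X0 → TZ X; S → Y TX; X → S X1; X1 → Y S; X → TZ X2; X2 → S X3; X3 → TZ TY; Y → TZ TX; Y → Y X4; X4 → TZ X5; X5 → S X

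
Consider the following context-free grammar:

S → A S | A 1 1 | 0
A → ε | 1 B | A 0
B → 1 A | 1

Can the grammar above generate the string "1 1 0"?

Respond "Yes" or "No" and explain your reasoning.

Yes - a valid derivation exists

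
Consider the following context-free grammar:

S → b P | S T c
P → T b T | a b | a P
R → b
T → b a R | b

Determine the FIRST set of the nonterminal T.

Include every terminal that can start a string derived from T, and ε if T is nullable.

We compute FIRST(T) using the standard algorithm.
FIRST(P) = {a, b}
FIRST(R) = {b}
FIRST(S) = {b}
FIRST(T) = {b}
Therefore, FIRST(T) = {b}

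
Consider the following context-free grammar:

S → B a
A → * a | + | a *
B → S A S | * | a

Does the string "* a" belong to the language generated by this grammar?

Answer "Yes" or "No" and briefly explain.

Yes - a valid derivation exists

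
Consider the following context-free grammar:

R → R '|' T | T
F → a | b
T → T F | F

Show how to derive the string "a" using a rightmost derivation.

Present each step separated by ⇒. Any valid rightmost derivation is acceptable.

R ⇒ T ⇒ F ⇒ a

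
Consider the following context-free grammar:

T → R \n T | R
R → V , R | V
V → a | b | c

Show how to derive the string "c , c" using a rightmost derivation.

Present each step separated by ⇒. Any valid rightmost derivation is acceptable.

T ⇒ R ⇒ V , R ⇒ V , V ⇒ V , c ⇒ c , c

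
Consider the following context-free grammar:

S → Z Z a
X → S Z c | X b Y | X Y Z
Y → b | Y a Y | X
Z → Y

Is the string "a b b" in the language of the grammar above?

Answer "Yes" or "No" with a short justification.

No - no valid derivation exists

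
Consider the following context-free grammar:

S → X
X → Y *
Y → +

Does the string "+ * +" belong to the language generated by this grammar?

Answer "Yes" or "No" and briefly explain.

No - no valid derivation exists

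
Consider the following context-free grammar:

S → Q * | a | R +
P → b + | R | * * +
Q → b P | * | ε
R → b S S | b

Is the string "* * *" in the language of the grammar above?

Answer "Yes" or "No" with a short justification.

No - no valid derivation exists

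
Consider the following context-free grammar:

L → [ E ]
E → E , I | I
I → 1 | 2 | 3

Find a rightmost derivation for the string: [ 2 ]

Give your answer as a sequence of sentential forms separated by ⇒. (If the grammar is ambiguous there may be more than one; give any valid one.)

L ⇒ [ E ] ⇒ [ I ] ⇒ [ 2 ]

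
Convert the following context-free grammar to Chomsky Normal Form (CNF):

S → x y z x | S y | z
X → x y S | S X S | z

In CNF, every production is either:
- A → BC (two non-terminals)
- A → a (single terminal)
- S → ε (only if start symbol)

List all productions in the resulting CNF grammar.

TX → x; TY → y; TZ → z; S → z; X → z; S → TX X0; X0 → TY X1; X1 → TZ TX; S → S TY; X → TX X2; X2 → TY S; X → S X3; X3 → X S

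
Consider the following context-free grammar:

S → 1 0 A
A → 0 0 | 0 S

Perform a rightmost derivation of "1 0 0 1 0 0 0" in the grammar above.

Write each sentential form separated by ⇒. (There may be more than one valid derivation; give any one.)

S ⇒ 1 0 A ⇒ 1 0 0 S ⇒ 1 0 0 1 0 A ⇒ 1 0 0 1 0 0 0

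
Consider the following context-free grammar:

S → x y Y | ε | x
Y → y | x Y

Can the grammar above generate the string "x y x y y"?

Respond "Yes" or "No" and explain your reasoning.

No - no valid derivation exists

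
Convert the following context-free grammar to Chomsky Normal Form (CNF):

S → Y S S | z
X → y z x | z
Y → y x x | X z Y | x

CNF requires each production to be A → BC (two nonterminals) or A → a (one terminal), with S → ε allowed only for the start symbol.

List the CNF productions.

S → z; TY → y; TZ → z; TX → x; X → z; Y → x; S → Y X0; X0 → S S; X → TY X1; X1 → TZ TX; Y → TY X2; X2 → TX TX; Y → X X3; X3 → TZ Y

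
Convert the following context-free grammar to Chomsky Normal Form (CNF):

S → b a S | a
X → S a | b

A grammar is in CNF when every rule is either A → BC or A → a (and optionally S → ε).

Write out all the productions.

TB → b; TA → a; S → a; X → b; S → TB X0; X0 → TA S; X → S TA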